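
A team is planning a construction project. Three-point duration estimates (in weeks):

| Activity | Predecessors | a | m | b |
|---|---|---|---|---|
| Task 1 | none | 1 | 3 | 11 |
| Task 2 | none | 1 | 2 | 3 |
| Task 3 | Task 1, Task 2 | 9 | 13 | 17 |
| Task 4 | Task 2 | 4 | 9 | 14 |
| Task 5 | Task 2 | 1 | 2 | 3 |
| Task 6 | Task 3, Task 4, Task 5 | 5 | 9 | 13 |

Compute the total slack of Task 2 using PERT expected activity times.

te_Task 1 = (1 + 4·3 + 11)/6 = 24/6 = 4
te_Task 2 = (1 + 4·2 + 3)/6 = 12/6 = 2
te_Task 3 = (9 + 4·13 + 17)/6 = 78/6 = 13
te_Task 4 = (4 + 4·9 + 14)/6 = 54/6 = 9
te_Task 5 = (1 + 4·2 + 3)/6 = 12/6 = 2
te_Task 6 = (5 + 4·9 + 13)/6 = 54/6 = 9

Forward pass:
ES_Task 1 = 0; EF_Task 1 = 4
ES_Task 2 = 0; EF_Task 2 = 2
ES_Task 3 = max(EF_Task 1=4, EF_Task 2=2) = 4; EF_Task 3 = 4+13 = 17
ES_Task 4 = 2; EF_Task 4 = 2+9 = 11
ES_Task 5 = 2; EF_Task 5 = 2+2 = 4
ES_Task 6 = max(EF_Task 3=17, EF_Task 4=11, EF_Task 5=4) = 17; EF_Task 6 = 17+9 = 26
Expected project duration μ = 26 weeks. Critical path: Task 1 → Task 3 → Task 6.

Backward pass:
LF_Task 6 = 26; LS_Task 6 = 26−9 = 17
LF_Task 5 = LS_Task 6 = 17; LS_Task 5 = 17−2 = 15
LF_Task 4 = LS_Task 6 = 17; LS_Task 4 = 17−9 = 8
LF_Task 3 = LS_Task 6 = 17; LS_Task 3 = 17−13 = 4
LF_Task 2 = min(LS_Task 3=4, LS_Task 4=8, LS_Task 5=15) = 4; LS_Task 2 = 4−2 = 2
LF_Task 1 = LS_Task 3 = 4; LS_Task 1 = 4−4 = 0
Slack_Task 2 = LS_Task 2 − ES_Task 2 = 2 − 0 = 2

2 weeks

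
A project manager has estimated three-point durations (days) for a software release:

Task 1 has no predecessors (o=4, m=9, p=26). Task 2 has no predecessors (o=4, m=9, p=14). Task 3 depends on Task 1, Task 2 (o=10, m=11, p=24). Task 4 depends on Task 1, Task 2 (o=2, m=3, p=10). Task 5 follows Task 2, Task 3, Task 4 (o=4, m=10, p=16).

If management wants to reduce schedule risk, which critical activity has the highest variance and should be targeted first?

Task 1

te_Task 1 = (4 + 4·9 + 26)/6 = 66/6 = 11; σ²_Task 1 = ((26−4)/6)² = 13.444
te_Task 2 = (4 + 4·9 + 14)/6 = 54/6 = 9; σ²_Task 2 = ((14−4)/6)² = 2.778
te_Task 3 = (10 + 4·11 + 24)/6 = 78/6 = 13; σ²_Task 3 = ((24−10)/6)² = 5.444
te_Task 4 = (2 + 4·3 + 10)/6 = 24/6 = 4; σ²_Task 4 = ((10−2)/6)² = 1.778
te_Task 5 = (4 + 4·10 + 16)/6 = 60/6 = 10; σ²_Task 5 = ((16−4)/6)² = 4.000

Forward pass:
ES_Task 1 = 0; EF_Task 1 = 11
ES_Task 2 = 0; EF_Task 2 = 9
ES_Task 3 = max(EF_Task 1=11, EF_Task 2=9) = 11; EF_Task 3 = 11+13 = 24
ES_Task 4 = max(EF_Task 1=11, EF_Task 2=9) = 11; EF_Task 4 = 11+4 = 15
ES_Task 5 = max(EF_Task 2=9, EF_Task 3=24, EF_Task 4=15) = 24; EF_Task 5 = 24+10 = 34
Expected project duration μ = 34 days. Critical path: Task 1 → Task 3 → Task 5.

Variances on critical path: σ²_Task 1=13.444, σ²_Task 3=5.444, σ²_Task 5=4.000.
Largest is σ²_Task 1 = 13.444.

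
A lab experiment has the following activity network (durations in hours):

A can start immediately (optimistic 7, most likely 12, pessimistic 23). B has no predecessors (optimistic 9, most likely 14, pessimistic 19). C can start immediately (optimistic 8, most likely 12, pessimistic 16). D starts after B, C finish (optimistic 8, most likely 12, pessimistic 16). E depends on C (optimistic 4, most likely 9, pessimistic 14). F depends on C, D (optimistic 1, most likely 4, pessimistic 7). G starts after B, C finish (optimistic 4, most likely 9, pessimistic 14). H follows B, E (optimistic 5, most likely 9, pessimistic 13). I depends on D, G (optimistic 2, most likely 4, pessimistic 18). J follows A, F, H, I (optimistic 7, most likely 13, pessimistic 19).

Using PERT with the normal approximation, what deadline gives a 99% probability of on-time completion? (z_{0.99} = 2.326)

te_A = (7 + 4·12 + 23)/6 = 78/6 = 13; σ²_A = ((23−7)/6)² = 7.111
te_B = (9 + 4·14 + 19)/6 = 84/6 = 14; σ²_B = ((19−9)/6)² = 2.778
te_C = (8 + 4·12 + 16)/6 = 72/6 = 12; σ²_C = ((16−8)/6)² = 1.778
te_D = (8 + 4·12 + 16)/6 = 72/6 = 12; σ²_D = ((16−8)/6)² = 1.778
te_E = (4 + 4·9 + 14)/6 = 54/6 = 9; σ²_E = ((14−4)/6)² = 2.778
te_F = (1 + 4·4 + 7)/6 = 24/6 = 4; σ²_F = ((7−1)/6)² = 1.000
te_G = (4 + 4·9 + 14)/6 = 54/6 = 9; σ²_G = ((14−4)/6)² = 2.778
te_H = (5 + 4·9 + 13)/6 = 54/6 = 9; σ²_H = ((13−5)/6)² = 1.778
te_I = (2 + 4·4 + 18)/6 = 36/6 = 6; σ²_I = ((18−2)/6)² = 7.111
te_J = (7 + 4·13 + 19)/6 = 78/6 = 13; σ²_J = ((19−7)/6)² = 4.000

Forward pass:
ES_A = 0; EF_A = 13
ES_B = 0; EF_B = 14
ES_C = 0; EF_C = 12
ES_D = max(EF_B=14, EF_C=12) = 14; EF_D = 14+12 = 26
ES_E = 12; EF_E = 12+9 = 21
ES_F = max(EF_C=12, EF_D=26) = 26; EF_F = 26+4 = 30
ES_G = max(EF_B=14, EF_C=12) = 14; EF_G = 14+9 = 23
ES_H = max(EF_B=14, EF_E=21) = 21; EF_H = 21+9 = 30
ES_I = max(EF_D=26, EF_G=23) = 26; EF_I = 26+6 = 32
ES_J = max(EF_A=13, EF_F=30, EF_H=30, EF_I=32) = 32; EF_J = 32+13 = 45
Expected project duration μ = 45 hours. Critical path: B → D → I → J.

Variance along critical path = 2.778 + 1.778 + 7.111 + 4.000 = 15.667; σ = 3.958 hours.
D = μ + z·σ = 45 + 2.326·3.958 = 54.2 hours

54.2 hours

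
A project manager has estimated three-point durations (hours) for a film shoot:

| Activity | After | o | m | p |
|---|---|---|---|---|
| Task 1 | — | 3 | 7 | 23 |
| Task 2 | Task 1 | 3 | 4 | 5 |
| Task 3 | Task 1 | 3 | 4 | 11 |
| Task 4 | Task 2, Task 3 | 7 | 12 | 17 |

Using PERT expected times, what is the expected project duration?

te_Task 1 = (3 + 4·7 + 23)/6 = 54/6 = 9
te_Task 2 = (3 + 4·4 + 5)/6 = 24/6 = 4
te_Task 3 = (3 + 4·4 + 11)/6 = 30/6 = 5
te_Task 4 = (7 + 4·12 + 17)/6 = 72/6 = 12

Forward pass:
ES_Task 1 = 0; EF_Task 1 = 9
ES_Task 2 = 9; EF_Task 2 = 9+4 = 13
ES_Task 3 = 9; EF_Task 3 = 9+5 = 14
ES_Task 4 = max(EF_Task 2=13, EF_Task 3=14) = 14; EF_Task 4 = 14+12 = 26
Expected project duration μ = 26 hours. Critical path: Task 1 → Task 3 → Task 4.

26 hours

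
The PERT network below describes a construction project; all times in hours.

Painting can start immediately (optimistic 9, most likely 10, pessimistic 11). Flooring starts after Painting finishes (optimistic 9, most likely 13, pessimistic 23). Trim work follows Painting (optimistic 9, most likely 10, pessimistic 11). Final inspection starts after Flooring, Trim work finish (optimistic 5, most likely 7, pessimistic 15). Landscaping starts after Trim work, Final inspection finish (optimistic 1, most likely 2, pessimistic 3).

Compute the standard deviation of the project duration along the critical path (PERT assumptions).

te_Painting = (9 + 4·10 + 11)/6 = 60/6 = 10; σ²_Painting = ((11−9)/6)² = 0.111
te_Flooring = (9 + 4·13 + 23)/6 = 84/6 = 14; σ²_Flooring = ((23−9)/6)² = 5.444
te_Trim work = (9 + 4·10 + 11)/6 = 60/6 = 10; σ²_Trim work = ((11−9)/6)² = 0.111
te_Final inspection = (5 + 4·7 + 15)/6 = 48/6 = 8; σ²_Final inspection = ((15−5)/6)² = 2.778
te_Landscaping = (1 + 4·2 + 3)/6 = 12/6 = 2; σ²_Landscaping = ((3−1)/6)² = 0.111

Forward pass:
ES_Painting = 0; EF_Painting = 10
ES_Flooring = 10; EF_Flooring = 10+14 = 24
ES_Trim work = 10; EF_Trim work = 10+10 = 20
ES_Final inspection = max(EF_Flooring=24, EF_Trim work=20) = 24; EF_Final inspection = 24+8 = 32
ES_Landscaping = max(EF_Trim work=20, EF_Final inspection=32) = 32; EF_Landscaping = 32+2 = 34
Expected project duration μ = 34 hours. Critical path: Painting → Flooring → Final inspection → Landscaping.

Variance along critical path = 0.111 + 5.444 + 2.778 + 0.111 = 8.444
σ = √8.444 = 2.906 hours

2.91 hours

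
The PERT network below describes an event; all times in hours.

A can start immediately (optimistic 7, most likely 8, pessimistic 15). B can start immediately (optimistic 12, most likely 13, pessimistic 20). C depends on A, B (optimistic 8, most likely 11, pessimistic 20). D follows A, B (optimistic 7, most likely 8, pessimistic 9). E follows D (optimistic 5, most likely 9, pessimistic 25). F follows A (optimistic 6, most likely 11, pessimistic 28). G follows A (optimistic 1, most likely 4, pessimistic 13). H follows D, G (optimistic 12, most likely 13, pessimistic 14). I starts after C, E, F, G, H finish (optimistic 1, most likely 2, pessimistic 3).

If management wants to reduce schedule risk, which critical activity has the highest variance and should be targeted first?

B

te_A = (7 + 4·8 + 15)/6 = 54/6 = 9; σ²_A = ((15−7)/6)² = 1.778
te_B = (12 + 4·13 + 20)/6 = 84/6 = 14; σ²_B = ((20−12)/6)² = 1.778
te_C = (8 + 4·11 + 20)/6 = 72/6 = 12; σ²_C = ((20−8)/6)² = 4.000
te_D = (7 + 4·8 + 9)/6 = 48/6 = 8; σ²_D = ((9−7)/6)² = 0.111
te_E = (5 + 4·9 + 25)/6 = 66/6 = 11; σ²_E = ((25−5)/6)² = 11.111
te_F = (6 + 4·11 + 28)/6 = 78/6 = 13; σ²_F = ((28−6)/6)² = 13.444
te_G = (1 + 4·4 + 13)/6 = 30/6 = 5; σ²_G = ((13−1)/6)² = 4.000
te_H = (12 + 4·13 + 14)/6 = 78/6 = 13; σ²_H = ((14−12)/6)² = 0.111
te_I = (1 + 4·2 + 3)/6 = 12/6 = 2; σ²_I = ((3−1)/6)² = 0.111

Forward pass:
ES_A = 0; EF_A = 9
ES_B = 0; EF_B = 14
ES_C = max(EF_A=9, EF_B=14) = 14; EF_C = 14+12 = 26
ES_D = max(EF_A=9, EF_B=14) = 14; EF_D = 14+8 = 22
ES_E = 22; EF_E = 22+11 = 33
ES_F = 9; EF_F = 9+13 = 22
ES_G = 9; EF_G = 9+5 = 14
ES_H = max(EF_D=22, EF_G=14) = 22; EF_H = 22+13 = 35
ES_I = max(EF_C=26, EF_E=33, EF_F=22, EF_G=14, EF_H=35) = 35; EF_I = 35+2 = 37
Expected project duration μ = 37 hours. Critical path: B → D → H → I.

Variances on critical path: σ²_B=1.778, σ²_D=0.111, σ²_H=0.111, σ²_I=0.111.
Largest is σ²_B = 1.778.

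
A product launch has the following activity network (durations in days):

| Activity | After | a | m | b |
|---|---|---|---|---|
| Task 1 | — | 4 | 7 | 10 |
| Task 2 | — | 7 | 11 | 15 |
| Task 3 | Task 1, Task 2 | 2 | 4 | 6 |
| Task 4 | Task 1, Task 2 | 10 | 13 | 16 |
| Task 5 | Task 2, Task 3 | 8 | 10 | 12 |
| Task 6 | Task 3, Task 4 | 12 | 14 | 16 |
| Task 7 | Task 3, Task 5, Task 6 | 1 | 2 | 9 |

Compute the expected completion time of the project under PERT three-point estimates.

41 days

te_Task 1 = (4 + 4·7 + 10)/6 = 42/6 = 7
te_Task 2 = (7 + 4·11 + 15)/6 = 66/6 = 11
te_Task 3 = (2 + 4·4 + 6)/6 = 24/6 = 4
te_Task 4 = (10 + 4·13 + 16)/6 = 78/6 = 13
te_Task 5 = (8 + 4·10 + 12)/6 = 60/6 = 10
te_Task 6 = (12 + 4·14 + 16)/6 = 84/6 = 14
te_Task 7 = (1 + 4·2 + 9)/6 = 18/6 = 3

Forward pass:
ES_Task 1 = 0; EF_Task 1 = 7
ES_Task 2 = 0; EF_Task 2 = 11
ES_Task 3 = max(EF_Task 1=7, EF_Task 2=11) = 11; EF_Task 3 = 11+4 = 15
ES_Task 4 = max(EF_Task 1=7, EF_Task 2=11) = 11; EF_Task 4 = 11+13 = 24
ES_Task 5 = max(EF_Task 2=11, EF_Task 3=15) = 15; EF_Task 5 = 15+10 = 25
ES_Task 6 = max(EF_Task 3=15, EF_Task 4=24) = 24; EF_Task 6 = 24+14 = 38
ES_Task 7 = max(EF_Task 3=15, EF_Task 5=25, EF_Task 6=38) = 38; EF_Task 7 = 38+3 = 41
Expected project duration μ = 41 days. Critical path: Task 2 → Task 4 → Task 6 → Task 7.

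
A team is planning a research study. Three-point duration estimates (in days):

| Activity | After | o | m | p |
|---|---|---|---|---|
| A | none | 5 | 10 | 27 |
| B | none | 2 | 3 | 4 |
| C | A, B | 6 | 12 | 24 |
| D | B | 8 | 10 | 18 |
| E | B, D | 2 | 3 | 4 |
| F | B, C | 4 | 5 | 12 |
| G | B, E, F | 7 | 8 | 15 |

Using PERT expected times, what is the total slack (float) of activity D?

14 days

te_A = (5 + 4·10 + 27)/6 = 72/6 = 12
te_B = (2 + 4·3 + 4)/6 = 18/6 = 3
te_C = (6 + 4·12 + 24)/6 = 78/6 = 13
te_D = (8 + 4·10 + 18)/6 = 66/6 = 11
te_E = (2 + 4·3 + 4)/6 = 18/6 = 3
te_F = (4 + 4·5 + 12)/6 = 36/6 = 6
te_G = (7 + 4·8 + 15)/6 = 54/6 = 9

Forward pass:
ES_A = 0; EF_A = 12
ES_B = 0; EF_B = 3
ES_C = max(EF_A=12, EF_B=3) = 12; EF_C = 12+13 = 25
ES_D = 3; EF_D = 3+11 = 14
ES_E = max(EF_B=3, EF_D=14) = 14; EF_E = 14+3 = 17
ES_F = max(EF_B=3, EF_C=25) = 25; EF_F = 25+6 = 31
ES_G = max(EF_B=3, EF_E=17, EF_F=31) = 31; EF_G = 31+9 = 40
Expected project duration μ = 40 days. Critical path: A → C → F → G.

Backward pass:
LF_G = 40; LS_G = 40−9 = 31
LF_F = LS_G = 31; LS_F = 31−6 = 25
LF_E = LS_G = 31; LS_E = 31−3 = 28
LF_D = LS_E = 28; LS_D = 28−11 = 17
LF_C = LS_F = 25; LS_C = 25−13 = 12
LF_B = min(LS_C=12, LS_D=17, LS_E=28, LS_F=25, LS_G=31) = 12; LS_B = 12−3 = 9
LF_A = LS_C = 12; LS_A = 12−12 = 0
Slack_D = LS_D − ES_D = 17 − 3 = 14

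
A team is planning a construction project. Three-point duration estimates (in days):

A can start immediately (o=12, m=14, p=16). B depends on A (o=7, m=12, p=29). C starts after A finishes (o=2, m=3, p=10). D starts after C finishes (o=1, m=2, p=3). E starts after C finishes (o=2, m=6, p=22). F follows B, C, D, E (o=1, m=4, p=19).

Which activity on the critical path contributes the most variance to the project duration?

B

te_A = (12 + 4·14 + 16)/6 = 84/6 = 14; σ²_A = ((16−12)/6)² = 0.444
te_B = (7 + 4·12 + 29)/6 = 84/6 = 14; σ²_B = ((29−7)/6)² = 13.444
te_C = (2 + 4·3 + 10)/6 = 24/6 = 4; σ²_C = ((10−2)/6)² = 1.778
te_D = (1 + 4·2 + 3)/6 = 12/6 = 2; σ²_D = ((3−1)/6)² = 0.111
te_E = (2 + 4·6 + 22)/6 = 48/6 = 8; σ²_E = ((22−2)/6)² = 11.111
te_F = (1 + 4·4 + 19)/6 = 36/6 = 6; σ²_F = ((19−1)/6)² = 9.000

Forward pass:
ES_A = 0; EF_A = 14
ES_B = 14; EF_B = 14+14 = 28
ES_C = 14; EF_C = 14+4 = 18
ES_D = 18; EF_D = 18+2 = 20
ES_E = 18; EF_E = 18+8 = 26
ES_F = max(EF_B=28, EF_C=18, EF_D=20, EF_E=26) = 28; EF_F = 28+6 = 34
Expected project duration μ = 34 days. Critical path: A → B → F.

Variances on critical path: σ²_A=0.444, σ²_B=13.444, σ²_F=9.000.
Largest is σ²_B = 13.444.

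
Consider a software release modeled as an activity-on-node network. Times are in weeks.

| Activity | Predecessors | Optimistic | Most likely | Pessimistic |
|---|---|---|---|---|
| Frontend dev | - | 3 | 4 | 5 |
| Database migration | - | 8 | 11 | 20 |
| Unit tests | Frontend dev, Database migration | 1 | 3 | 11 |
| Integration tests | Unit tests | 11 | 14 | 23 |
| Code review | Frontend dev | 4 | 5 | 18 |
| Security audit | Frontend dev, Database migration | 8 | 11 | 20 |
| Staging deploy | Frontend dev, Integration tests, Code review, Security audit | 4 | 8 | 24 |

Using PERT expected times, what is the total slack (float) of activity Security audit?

te_Frontend dev = (3 + 4·4 + 5)/6 = 24/6 = 4
te_Database migration = (8 + 4·11 + 20)/6 = 72/6 = 12
te_Unit tests = (1 + 4·3 + 11)/6 = 24/6 = 4
te_Integration tests = (11 + 4·14 + 23)/6 = 90/6 = 15
te_Code review = (4 + 4·5 + 18)/6 = 42/6 = 7
te_Security audit = (8 + 4·11 + 20)/6 = 72/6 = 12
te_Staging deploy = (4 + 4·8 + 24)/6 = 60/6 = 10

Forward pass:
ES_Frontend dev = 0; EF_Frontend dev = 4
ES_Database migration = 0; EF_Database migration = 12
ES_Unit tests = max(EF_Frontend dev=4, EF_Database migration=12) = 12; EF_Unit tests = 12+4 = 16
ES_Integration tests = 16; EF_Integration tests = 16+15 = 31
ES_Code review = 4; EF_Code review = 4+7 = 11
ES_Security audit = max(EF_Frontend dev=4, EF_Database migration=12) = 12; EF_Security audit = 12+12 = 24
ES_Staging deploy = max(EF_Frontend dev=4, EF_Integration tests=31, EF_Code review=11, EF_Security audit=24) = 31; EF_Staging deploy = 31+10 = 41
Expected project duration μ = 41 weeks. Critical path: Database migration → Unit tests → Integration tests → Staging deploy.

Backward pass:
LF_Staging deploy = 41; LS_Staging deploy = 41−10 = 31
LF_Security audit = LS_Staging deploy = 31; LS_Security audit = 31−12 = 19
LF_Code review = LS_Staging deploy = 31; LS_Code review = 31−7 = 24
LF_Integration tests = LS_Staging deploy = 31; LS_Integration tests = 31−15 = 16
LF_Unit tests = LS_Integration tests = 16; LS_Unit tests = 16−4 = 12
LF_Database migration = min(LS_Unit tests=12, LS_Security audit=19) = 12; LS_Database migration = 12−12 = 0
LF_Frontend dev = min(LS_Unit tests=12, LS_Code review=24, LS_Security audit=19, LS_Staging deploy=31) = 12; LS_Frontend dev = 12−4 = 8
Slack_Security audit = LS_Security audit − ES_Security audit = 19 − 12 = 7

7 weeks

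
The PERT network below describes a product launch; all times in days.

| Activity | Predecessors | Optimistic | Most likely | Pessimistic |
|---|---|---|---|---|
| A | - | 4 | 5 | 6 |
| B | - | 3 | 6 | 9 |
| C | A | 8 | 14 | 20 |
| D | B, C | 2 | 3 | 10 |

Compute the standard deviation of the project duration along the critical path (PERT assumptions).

te_A = (4 + 4·5 + 6)/6 = 30/6 = 5; σ²_A = ((6−4)/6)² = 0.111
te_B = (3 + 4·6 + 9)/6 = 36/6 = 6; σ²_B = ((9−3)/6)² = 1.000
te_C = (8 + 4·14 + 20)/6 = 84/6 = 14; σ²_C = ((20−8)/6)² = 4.000
te_D = (2 + 4·3 + 10)/6 = 24/6 = 4; σ²_D = ((10−2)/6)² = 1.778

Forward pass:
ES_A = 0; EF_A = 5
ES_B = 0; EF_B = 6
ES_C = 5; EF_C = 5+14 = 19
ES_D = max(EF_B=6, EF_C=19) = 19; EF_D = 19+4 = 23
Expected project duration μ = 23 days. Critical path: A → C → D.

Variance along critical path = 0.111 + 4.000 + 1.778 = 5.889
σ = √5.889 = 2.427 days

2.43 days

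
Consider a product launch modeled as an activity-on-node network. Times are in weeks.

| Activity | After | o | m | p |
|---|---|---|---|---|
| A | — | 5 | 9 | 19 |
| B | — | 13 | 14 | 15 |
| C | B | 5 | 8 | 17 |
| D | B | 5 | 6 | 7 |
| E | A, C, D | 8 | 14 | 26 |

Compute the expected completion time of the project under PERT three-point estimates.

38 weeks

te_A = (5 + 4·9 + 19)/6 = 60/6 = 10
te_B = (13 + 4·14 + 15)/6 = 84/6 = 14
te_C = (5 + 4·8 + 17)/6 = 54/6 = 9
te_D = (5 + 4·6 + 7)/6 = 36/6 = 6
te_E = (8 + 4·14 + 26)/6 = 90/6 = 15

Forward pass:
ES_A = 0; EF_A = 10
ES_B = 0; EF_B = 14
ES_C = 14; EF_C = 14+9 = 23
ES_D = 14; EF_D = 14+6 = 20
ES_E = max(EF_A=10, EF_C=23, EF_D=20) = 23; EF_E = 23+15 = 38
Expected project duration μ = 38 weeks. Critical path: B → C → E.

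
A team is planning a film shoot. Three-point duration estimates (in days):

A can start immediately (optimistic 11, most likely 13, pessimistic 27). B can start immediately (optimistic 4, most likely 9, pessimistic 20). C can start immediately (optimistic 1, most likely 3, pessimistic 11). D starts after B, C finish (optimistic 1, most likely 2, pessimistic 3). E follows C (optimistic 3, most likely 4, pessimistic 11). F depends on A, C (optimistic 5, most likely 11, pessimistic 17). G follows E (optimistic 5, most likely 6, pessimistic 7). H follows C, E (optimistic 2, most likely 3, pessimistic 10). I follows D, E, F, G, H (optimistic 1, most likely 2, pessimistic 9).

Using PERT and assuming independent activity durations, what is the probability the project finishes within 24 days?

te_A = (11 + 4·13 + 27)/6 = 90/6 = 15; σ²_A = ((27−11)/6)² = 7.111
te_B = (4 + 4·9 + 20)/6 = 60/6 = 10; σ²_B = ((20−4)/6)² = 7.111
te_C = (1 + 4·3 + 11)/6 = 24/6 = 4; σ²_C = ((11−1)/6)² = 2.778
te_D = (1 + 4·2 + 3)/6 = 12/6 = 2; σ²_D = ((3−1)/6)² = 0.111
te_E = (3 + 4·4 + 11)/6 = 30/6 = 5; σ²_E = ((11−3)/6)² = 1.778
te_F = (5 + 4·11 + 17)/6 = 66/6 = 11; σ²_F = ((17−5)/6)² = 4.000
te_G = (5 + 4·6 + 7)/6 = 36/6 = 6; σ²_G = ((7−5)/6)² = 0.111
te_H = (2 + 4·3 + 10)/6 = 24/6 = 4; σ²_H = ((10−2)/6)² = 1.778
te_I = (1 + 4·2 + 9)/6 = 18/6 = 3; σ²_I = ((9−1)/6)² = 1.778

Forward pass:
ES_A = 0; EF_A = 15
ES_B = 0; EF_B = 10
ES_C = 0; EF_C = 4
ES_D = max(EF_B=10, EF_C=4) = 10; EF_D = 10+2 = 12
ES_E = 4; EF_E = 4+5 = 9
ES_F = max(EF_A=15, EF_C=4) = 15; EF_F = 15+11 = 26
ES_G = 9; EF_G = 9+6 = 15
ES_H = max(EF_C=4, EF_E=9) = 9; EF_H = 9+4 = 13
ES_I = max(EF_D=12, EF_E=9, EF_F=26, EF_G=15, EF_H=13) = 26; EF_I = 26+3 = 29
Expected project duration μ = 29 days. Critical path: A → F → I.

Variance along critical path = 7.111 + 4.000 + 1.778 = 12.889; σ = √12.889 = 3.590 days.
Z = (24 − 29) / 3.590 = -1.393
P(T ≤ 24) = Φ(-1.393) ≈ 0.082

0.082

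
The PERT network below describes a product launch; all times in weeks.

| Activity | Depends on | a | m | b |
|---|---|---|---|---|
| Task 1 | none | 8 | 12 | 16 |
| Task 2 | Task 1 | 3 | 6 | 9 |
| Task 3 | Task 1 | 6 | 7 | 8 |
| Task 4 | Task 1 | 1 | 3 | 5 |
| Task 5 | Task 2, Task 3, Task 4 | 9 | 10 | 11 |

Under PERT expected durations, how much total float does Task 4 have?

te_Task 1 = (8 + 4·12 + 16)/6 = 72/6 = 12
te_Task 2 = (3 + 4·6 + 9)/6 = 36/6 = 6
te_Task 3 = (6 + 4·7 + 8)/6 = 42/6 = 7
te_Task 4 = (1 + 4·3 + 5)/6 = 18/6 = 3
te_Task 5 = (9 + 4·10 + 11)/6 = 60/6 = 10

Forward pass:
ES_Task 1 = 0; EF_Task 1 = 12
ES_Task 2 = 12; EF_Task 2 = 12+6 = 18
ES_Task 3 = 12; EF_Task 3 = 12+7 = 19
ES_Task 4 = 12; EF_Task 4 = 12+3 = 15
ES_Task 5 = max(EF_Task 2=18, EF_Task 3=19, EF_Task 4=15) = 19; EF_Task 5 = 19+10 = 29
Expected project duration μ = 29 weeks. Critical path: Task 1 → Task 3 → Task 5.

Backward pass:
LF_Task 5 = 29; LS_Task 5 = 29−10 = 19
LF_Task 4 = LS_Task 5 = 19; LS_Task 4 = 19−3 = 16
LF_Task 3 = LS_Task 5 = 19; LS_Task 3 = 19−7 = 12
LF_Task 2 = LS_Task 5 = 19; LS_Task 2 = 19−6 = 13
LF_Task 1 = min(LS_Task 2=13, LS_Task 3=12, LS_Task 4=16) = 12; LS_Task 1 = 12−12 = 0
Slack_Task 4 = LS_Task 4 − ES_Task 4 = 16 − 12 = 4

4 weeks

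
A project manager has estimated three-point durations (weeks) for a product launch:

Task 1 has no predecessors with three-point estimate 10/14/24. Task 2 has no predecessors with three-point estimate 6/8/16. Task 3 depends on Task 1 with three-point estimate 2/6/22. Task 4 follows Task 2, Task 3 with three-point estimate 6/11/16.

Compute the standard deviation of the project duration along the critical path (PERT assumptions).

4.40 weeks

te_Task 1 = (10 + 4·14 + 24)/6 = 90/6 = 15; σ²_Task 1 = ((24−10)/6)² = 5.444
te_Task 2 = (6 + 4·8 + 16)/6 = 54/6 = 9; σ²_Task 2 = ((16−6)/6)² = 2.778
te_Task 3 = (2 + 4·6 + 22)/6 = 48/6 = 8; σ²_Task 3 = ((22−2)/6)² = 11.111
te_Task 4 = (6 + 4·11 + 16)/6 = 66/6 = 11; σ²_Task 4 = ((16−6)/6)² = 2.778

Forward pass:
ES_Task 1 = 0; EF_Task 1 = 15
ES_Task 2 = 0; EF_Task 2 = 9
ES_Task 3 = 15; EF_Task 3 = 15+8 = 23
ES_Task 4 = max(EF_Task 2=9, EF_Task 3=23) = 23; EF_Task 4 = 23+11 = 34
Expected project duration μ = 34 weeks. Critical path: Task 1 → Task 3 → Task 4.

Variance along critical path = 5.444 + 11.111 + 2.778 = 19.333
σ = √19.333 = 4.397 weeks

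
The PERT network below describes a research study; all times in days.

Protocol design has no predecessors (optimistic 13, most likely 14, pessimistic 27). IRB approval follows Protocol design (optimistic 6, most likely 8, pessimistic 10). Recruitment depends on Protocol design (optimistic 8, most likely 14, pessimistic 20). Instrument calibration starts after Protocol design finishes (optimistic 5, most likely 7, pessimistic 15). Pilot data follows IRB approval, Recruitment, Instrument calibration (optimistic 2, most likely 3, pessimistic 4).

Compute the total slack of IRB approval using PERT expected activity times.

6 days

te_Protocol design = (13 + 4·14 + 27)/6 = 96/6 = 16
te_IRB approval = (6 + 4·8 + 10)/6 = 48/6 = 8
te_Recruitment = (8 + 4·14 + 20)/6 = 84/6 = 14
te_Instrument calibration = (5 + 4·7 + 15)/6 = 48/6 = 8
te_Pilot data = (2 + 4·3 + 4)/6 = 18/6 = 3

Forward pass:
ES_Protocol design = 0; EF_Protocol design = 16
ES_IRB approval = 16; EF_IRB approval = 16+8 = 24
ES_Recruitment = 16; EF_Recruitment = 16+14 = 30
ES_Instrument calibration = 16; EF_Instrument calibration = 16+8 = 24
ES_Pilot data = max(EF_IRB approval=24, EF_Recruitment=30, EF_Instrument calibration=24) = 30; EF_Pilot data = 30+3 = 33
Expected project duration μ = 33 days. Critical path: Protocol design → Recruitment → Pilot data.

Backward pass:
LF_Pilot data = 33; LS_Pilot data = 33−3 = 30
LF_Instrument calibration = LS_Pilot data = 30; LS_Instrument calibration = 30−8 = 22
LF_Recruitment = LS_Pilot data = 30; LS_Recruitment = 30−14 = 16
LF_IRB approval = LS_Pilot data = 30; LS_IRB approval = 30−8 = 22
LF_Protocol design = min(LS_IRB approval=22, LS_Recruitment=16, LS_Instrument calibration=22) = 16; LS_Protocol design = 16−16 = 0
Slack_IRB approval = LS_IRB approval − ES_IRB approval = 22 − 16 = 6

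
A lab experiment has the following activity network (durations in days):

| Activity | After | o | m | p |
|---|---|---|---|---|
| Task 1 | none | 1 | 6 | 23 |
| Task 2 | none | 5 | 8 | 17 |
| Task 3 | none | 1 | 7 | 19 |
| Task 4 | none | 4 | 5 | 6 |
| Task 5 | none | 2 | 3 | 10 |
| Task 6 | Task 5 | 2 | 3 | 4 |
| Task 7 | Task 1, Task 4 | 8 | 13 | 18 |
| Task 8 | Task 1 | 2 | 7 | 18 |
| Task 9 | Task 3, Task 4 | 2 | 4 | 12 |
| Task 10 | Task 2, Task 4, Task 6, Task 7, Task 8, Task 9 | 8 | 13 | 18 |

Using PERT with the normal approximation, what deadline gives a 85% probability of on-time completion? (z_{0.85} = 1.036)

te_Task 1 = (1 + 4·6 + 23)/6 = 48/6 = 8; σ²_Task 1 = ((23−1)/6)² = 13.444
te_Task 2 = (5 + 4·8 + 17)/6 = 54/6 = 9; σ²_Task 2 = ((17−5)/6)² = 4.000
te_Task 3 = (1 + 4·7 + 19)/6 = 48/6 = 8; σ²_Task 3 = ((19−1)/6)² = 9.000
te_Task 4 = (4 + 4·5 + 6)/6 = 30/6 = 5; σ²_Task 4 = ((6−4)/6)² = 0.111
te_Task 5 = (2 + 4·3 + 10)/6 = 24/6 = 4; σ²_Task 5 = ((10−2)/6)² = 1.778
te_Task 6 = (2 + 4·3 + 4)/6 = 18/6 = 3; σ²_Task 6 = ((4−2)/6)² = 0.111
te_Task 7 = (8 + 4·13 + 18)/6 = 78/6 = 13; σ²_Task 7 = ((18−8)/6)² = 2.778
te_Task 8 = (2 + 4·7 + 18)/6 = 48/6 = 8; σ²_Task 8 = ((18−2)/6)² = 7.111
te_Task 9 = (2 + 4·4 + 12)/6 = 30/6 = 5; σ²_Task 9 = ((12−2)/6)² = 2.778
te_Task 10 = (8 + 4·13 + 18)/6 = 78/6 = 13; σ²_Task 10 = ((18−8)/6)² = 2.778

Forward pass:
ES_Task 1 = 0; EF_Task 1 = 8
ES_Task 2 = 0; EF_Task 2 = 9
ES_Task 3 = 0; EF_Task 3 = 8
ES_Task 4 = 0; EF_Task 4 = 5
ES_Task 5 = 0; EF_Task 5 = 4
ES_Task 6 = 4; EF_Task 6 = 4+3 = 7
ES_Task 7 = max(EF_Task 1=8, EF_Task 4=5) = 8; EF_Task 7 = 8+13 = 21
ES_Task 8 = 8; EF_Task 8 = 8+8 = 16
ES_Task 9 = max(EF_Task 3=8, EF_Task 4=5) = 8; EF_Task 9 = 8+5 = 13
ES_Task 10 = max(EF_Task 2=9, EF_Task 4=5, EF_Task 6=7, EF_Task 7=21, EF_Task 8=16, EF_Task 9=13) = 21; EF_Task 10 = 21+13 = 34
Expected project duration μ = 34 days. Critical path: Task 1 → Task 7 → Task 10.

Variance along critical path = 13.444 + 2.778 + 2.778 = 19.000; σ = 4.359 days.
D = μ + z·σ = 34 + 1.036·4.359 = 38.5 days

38.5 days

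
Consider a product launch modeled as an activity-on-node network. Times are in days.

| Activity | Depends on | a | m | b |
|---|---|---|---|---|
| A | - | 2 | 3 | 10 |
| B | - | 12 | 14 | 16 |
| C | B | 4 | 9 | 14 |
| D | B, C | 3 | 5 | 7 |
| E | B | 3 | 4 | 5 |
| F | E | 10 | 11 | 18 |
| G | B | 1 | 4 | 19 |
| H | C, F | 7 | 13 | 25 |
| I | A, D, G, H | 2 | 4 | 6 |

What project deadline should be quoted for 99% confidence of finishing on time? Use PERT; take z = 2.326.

te_A = (2 + 4·3 + 10)/6 = 24/6 = 4; σ²_A = ((10−2)/6)² = 1.778
te_B = (12 + 4·14 + 16)/6 = 84/6 = 14; σ²_B = ((16−12)/6)² = 0.444
te_C = (4 + 4·9 + 14)/6 = 54/6 = 9; σ²_C = ((14−4)/6)² = 2.778
te_D = (3 + 4·5 + 7)/6 = 30/6 = 5; σ²_D = ((7−3)/6)² = 0.444
te_E = (3 + 4·4 + 5)/6 = 24/6 = 4; σ²_E = ((5−3)/6)² = 0.111
te_F = (10 + 4·11 + 18)/6 = 72/6 = 12; σ²_F = ((18−10)/6)² = 1.778
te_G = (1 + 4·4 + 19)/6 = 36/6 = 6; σ²_G = ((19−1)/6)² = 9.000
te_H = (7 + 4·13 + 25)/6 = 84/6 = 14; σ²_H = ((25−7)/6)² = 9.000
te_I = (2 + 4·4 + 6)/6 = 24/6 = 4; σ²_I = ((6−2)/6)² = 0.444

Forward pass:
ES_A = 0; EF_A = 4
ES_B = 0; EF_B = 14
ES_C = 14; EF_C = 14+9 = 23
ES_D = max(EF_B=14, EF_C=23) = 23; EF_D = 23+5 = 28
ES_E = 14; EF_E = 14+4 = 18
ES_F = 18; EF_F = 18+12 = 30
ES_G = 14; EF_G = 14+6 = 20
ES_H = max(EF_C=23, EF_F=30) = 30; EF_H = 30+14 = 44
ES_I = max(EF_A=4, EF_D=28, EF_G=20, EF_H=44) = 44; EF_I = 44+4 = 48
Expected project duration μ = 48 days. Critical path: B → E → F → H → I.

Variance along critical path = 0.444 + 0.111 + 1.778 + 9.000 + 0.444 = 11.778; σ = 3.432 days.
D = μ + z·σ = 48 + 2.326·3.432 = 56.0 days

56.0 days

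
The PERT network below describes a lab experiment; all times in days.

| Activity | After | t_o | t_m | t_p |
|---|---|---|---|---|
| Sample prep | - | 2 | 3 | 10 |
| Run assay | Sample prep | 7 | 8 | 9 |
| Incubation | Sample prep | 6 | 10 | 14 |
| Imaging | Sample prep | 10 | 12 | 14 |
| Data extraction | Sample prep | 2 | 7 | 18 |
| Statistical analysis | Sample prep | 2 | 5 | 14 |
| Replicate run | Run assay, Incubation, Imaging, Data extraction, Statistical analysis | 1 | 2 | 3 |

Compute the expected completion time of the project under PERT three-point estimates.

18 days

te_Sample prep = (2 + 4·3 + 10)/6 = 24/6 = 4
te_Run assay = (7 + 4·8 + 9)/6 = 48/6 = 8
te_Incubation = (6 + 4·10 + 14)/6 = 60/6 = 10
te_Imaging = (10 + 4·12 + 14)/6 = 72/6 = 12
te_Data extraction = (2 + 4·7 + 18)/6 = 48/6 = 8
te_Statistical analysis = (2 + 4·5 + 14)/6 = 36/6 = 6
te_Replicate run = (1 + 4·2 + 3)/6 = 12/6 = 2

Forward pass:
ES_Sample prep = 0; EF_Sample prep = 4
ES_Run assay = 4; EF_Run assay = 4+8 = 12
ES_Incubation = 4; EF_Incubation = 4+10 = 14
ES_Imaging = 4; EF_Imaging = 4+12 = 16
ES_Data extraction = 4; EF_Data extraction = 4+8 = 12
ES_Statistical analysis = 4; EF_Statistical analysis = 4+6 = 10
ES_Replicate run = max(EF_Run assay=12, EF_Incubation=14, EF_Imaging=16, EF_Data extraction=12, EF_Statistical analysis=10) = 16; EF_Replicate run = 16+2 = 18
Expected project duration μ = 18 days. Critical path: Sample prep → Imaging → Replicate run.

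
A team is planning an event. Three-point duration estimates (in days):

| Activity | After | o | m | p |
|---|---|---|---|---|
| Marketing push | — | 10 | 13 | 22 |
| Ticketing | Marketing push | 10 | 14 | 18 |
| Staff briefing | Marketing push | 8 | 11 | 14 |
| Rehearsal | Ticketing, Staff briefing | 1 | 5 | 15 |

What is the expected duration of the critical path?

34 days

te_Marketing push = (10 + 4·13 + 22)/6 = 84/6 = 14
te_Ticketing = (10 + 4·14 + 18)/6 = 84/6 = 14
te_Staff briefing = (8 + 4·11 + 14)/6 = 66/6 = 11
te_Rehearsal = (1 + 4·5 + 15)/6 = 36/6 = 6

Forward pass:
ES_Marketing push = 0; EF_Marketing push = 14
ES_Ticketing = 14; EF_Ticketing = 14+14 = 28
ES_Staff briefing = 14; EF_Staff briefing = 14+11 = 25
ES_Rehearsal = max(EF_Ticketing=28, EF_Staff briefing=25) = 28; EF_Rehearsal = 28+6 = 34
Expected project duration μ = 34 days. Critical path: Marketing push → Ticketing → Rehearsal.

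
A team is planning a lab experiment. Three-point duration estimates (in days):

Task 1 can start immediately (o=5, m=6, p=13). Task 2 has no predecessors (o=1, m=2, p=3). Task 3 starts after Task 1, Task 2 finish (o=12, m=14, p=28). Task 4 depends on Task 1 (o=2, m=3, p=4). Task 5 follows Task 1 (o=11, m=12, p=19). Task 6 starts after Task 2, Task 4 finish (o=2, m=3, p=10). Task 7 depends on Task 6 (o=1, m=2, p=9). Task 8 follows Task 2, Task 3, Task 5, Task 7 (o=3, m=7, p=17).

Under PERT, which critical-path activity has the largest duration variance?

te_Task 1 = (5 + 4·6 + 13)/6 = 42/6 = 7; σ²_Task 1 = ((13−5)/6)² = 1.778
te_Task 2 = (1 + 4·2 + 3)/6 = 12/6 = 2; σ²_Task 2 = ((3−1)/6)² = 0.111
te_Task 3 = (12 + 4·14 + 28)/6 = 96/6 = 16; σ²_Task 3 = ((28−12)/6)² = 7.111
te_Task 4 = (2 + 4·3 + 4)/6 = 18/6 = 3; σ²_Task 4 = ((4−2)/6)² = 0.111
te_Task 5 = (11 + 4·12 + 19)/6 = 78/6 = 13; σ²_Task 5 = ((19−11)/6)² = 1.778
te_Task 6 = (2 + 4·3 + 10)/6 = 24/6 = 4; σ²_Task 6 = ((10−2)/6)² = 1.778
te_Task 7 = (1 + 4·2 + 9)/6 = 18/6 = 3; σ²_Task 7 = ((9−1)/6)² = 1.778
te_Task 8 = (3 + 4·7 + 17)/6 = 48/6 = 8; σ²_Task 8 = ((17−3)/6)² = 5.444

Forward pass:
ES_Task 1 = 0; EF_Task 1 = 7
ES_Task 2 = 0; EF_Task 2 = 2
ES_Task 3 = max(EF_Task 1=7, EF_Task 2=2) = 7; EF_Task 3 = 7+16 = 23
ES_Task 4 = 7; EF_Task 4 = 7+3 = 10
ES_Task 5 = 7; EF_Task 5 = 7+13 = 20
ES_Task 6 = max(EF_Task 2=2, EF_Task 4=10) = 10; EF_Task 6 = 10+4 = 14
ES_Task 7 = 14; EF_Task 7 = 14+3 = 17
ES_Task 8 = max(EF_Task 2=2, EF_Task 3=23, EF_Task 5=20, EF_Task 7=17) = 23; EF_Task 8 = 23+8 = 31
Expected project duration μ = 31 days. Critical path: Task 1 → Task 3 → Task 8.

Variances on critical path: σ²_Task 1=1.778, σ²_Task 3=7.111, σ²_Task 8=5.444.
Largest is σ²_Task 3 = 7.111.

Task 3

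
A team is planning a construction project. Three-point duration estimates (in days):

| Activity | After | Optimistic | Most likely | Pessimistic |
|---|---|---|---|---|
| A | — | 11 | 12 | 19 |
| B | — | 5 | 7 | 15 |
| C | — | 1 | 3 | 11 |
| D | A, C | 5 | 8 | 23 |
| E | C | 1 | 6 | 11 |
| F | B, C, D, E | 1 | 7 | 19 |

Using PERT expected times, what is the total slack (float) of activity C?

9 days

te_A = (11 + 4·12 + 19)/6 = 78/6 = 13
te_B = (5 + 4·7 + 15)/6 = 48/6 = 8
te_C = (1 + 4·3 + 11)/6 = 24/6 = 4
te_D = (5 + 4·8 + 23)/6 = 60/6 = 10
te_E = (1 + 4·6 + 11)/6 = 36/6 = 6
te_F = (1 + 4·7 + 19)/6 = 48/6 = 8

Forward pass:
ES_A = 0; EF_A = 13
ES_B = 0; EF_B = 8
ES_C = 0; EF_C = 4
ES_D = max(EF_A=13, EF_C=4) = 13; EF_D = 13+10 = 23
ES_E = 4; EF_E = 4+6 = 10
ES_F = max(EF_B=8, EF_C=4, EF_D=23, EF_E=10) = 23; EF_F = 23+8 = 31
Expected project duration μ = 31 days. Critical path: A → D → F.

Backward pass:
LF_F = 31; LS_F = 31−8 = 23
LF_E = LS_F = 23; LS_E = 23−6 = 17
LF_D = LS_F = 23; LS_D = 23−10 = 13
LF_C = min(LS_D=13, LS_E=17, LS_F=23) = 13; LS_C = 13−4 = 9
LF_B = LS_F = 23; LS_B = 23−8 = 15
LF_A = LS_D = 13; LS_A = 13−13 = 0
Slack_C = LS_C − ES_C = 9 − 0 = 9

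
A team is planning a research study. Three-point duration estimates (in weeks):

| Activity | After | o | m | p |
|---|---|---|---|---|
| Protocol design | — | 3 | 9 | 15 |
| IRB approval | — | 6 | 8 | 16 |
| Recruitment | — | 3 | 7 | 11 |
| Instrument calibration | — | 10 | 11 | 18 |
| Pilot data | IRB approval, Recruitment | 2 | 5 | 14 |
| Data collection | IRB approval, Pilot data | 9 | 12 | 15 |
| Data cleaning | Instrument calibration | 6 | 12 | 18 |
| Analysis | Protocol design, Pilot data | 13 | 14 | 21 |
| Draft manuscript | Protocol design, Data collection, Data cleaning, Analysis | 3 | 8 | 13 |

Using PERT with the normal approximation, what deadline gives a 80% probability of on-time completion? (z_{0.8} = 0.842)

40.8 weeks

te_Protocol design = (3 + 4·9 + 15)/6 = 54/6 = 9; σ²_Protocol design = ((15−3)/6)² = 4.000
te_IRB approval = (6 + 4·8 + 16)/6 = 54/6 = 9; σ²_IRB approval = ((16−6)/6)² = 2.778
te_Recruitment = (3 + 4·7 + 11)/6 = 42/6 = 7; σ²_Recruitment = ((11−3)/6)² = 1.778
te_Instrument calibration = (10 + 4·11 + 18)/6 = 72/6 = 12; σ²_Instrument calibration = ((18−10)/6)² = 1.778
te_Pilot data = (2 + 4·5 + 14)/6 = 36/6 = 6; σ²_Pilot data = ((14−2)/6)² = 4.000
te_Data collection = (9 + 4·12 + 15)/6 = 72/6 = 12; σ²_Data collection = ((15−9)/6)² = 1.000
te_Data cleaning = (6 + 4·12 + 18)/6 = 72/6 = 12; σ²_Data cleaning = ((18−6)/6)² = 4.000
te_Analysis = (13 + 4·14 + 21)/6 = 90/6 = 15; σ²_Analysis = ((21−13)/6)² = 1.778
te_Draft manuscript = (3 + 4·8 + 13)/6 = 48/6 = 8; σ²_Draft manuscript = ((13−3)/6)² = 2.778

Forward pass:
ES_Protocol design = 0; EF_Protocol design = 9
ES_IRB approval = 0; EF_IRB approval = 9
ES_Recruitment = 0; EF_Recruitment = 7
ES_Instrument calibration = 0; EF_Instrument calibration = 12
ES_Pilot data = max(EF_IRB approval=9, EF_Recruitment=7) = 9; EF_Pilot data = 9+6 = 15
ES_Data collection = max(EF_IRB approval=9, EF_Pilot data=15) = 15; EF_Data collection = 15+12 = 27
ES_Data cleaning = 12; EF_Data cleaning = 12+12 = 24
ES_Analysis = max(EF_Protocol design=9, EF_Pilot data=15) = 15; EF_Analysis = 15+15 = 30
ES_Draft manuscript = max(EF_Protocol design=9, EF_Data collection=27, EF_Data cleaning=24, EF_Analysis=30) = 30; EF_Draft manuscript = 30+8 = 38
Expected project duration μ = 38 weeks. Critical path: IRB approval → Pilot data → Analysis → Draft manuscript.

Variance along critical path = 2.778 + 4.000 + 1.778 + 2.778 = 11.333; σ = 3.367 weeks.
D = μ + z·σ = 38 + 0.842·3.367 = 40.8 weeks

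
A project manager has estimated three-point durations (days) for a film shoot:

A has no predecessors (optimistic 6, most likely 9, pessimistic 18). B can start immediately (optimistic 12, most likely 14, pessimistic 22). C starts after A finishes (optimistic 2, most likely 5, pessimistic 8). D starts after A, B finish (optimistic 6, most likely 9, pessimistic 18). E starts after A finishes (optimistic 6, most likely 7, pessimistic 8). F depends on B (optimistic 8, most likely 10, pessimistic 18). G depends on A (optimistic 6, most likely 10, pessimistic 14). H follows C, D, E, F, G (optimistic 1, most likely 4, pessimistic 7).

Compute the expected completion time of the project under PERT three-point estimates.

te_A = (6 + 4·9 + 18)/6 = 60/6 = 10
te_B = (12 + 4·14 + 22)/6 = 90/6 = 15
te_C = (2 + 4·5 + 8)/6 = 30/6 = 5
te_D = (6 + 4·9 + 18)/6 = 60/6 = 10
te_E = (6 + 4·7 + 8)/6 = 42/6 = 7
te_F = (8 + 4·10 + 18)/6 = 66/6 = 11
te_G = (6 + 4·10 + 14)/6 = 60/6 = 10
te_H = (1 + 4·4 + 7)/6 = 24/6 = 4

Forward pass:
ES_A = 0; EF_A = 10
ES_B = 0; EF_B = 15
ES_C = 10; EF_C = 10+5 = 15
ES_D = max(EF_A=10, EF_B=15) = 15; EF_D = 15+10 = 25
ES_E = 10; EF_E = 10+7 = 17
ES_F = 15; EF_F = 15+11 = 26
ES_G = 10; EF_G = 10+10 = 20
ES_H = max(EF_C=15, EF_D=25, EF_E=17, EF_F=26, EF_G=20) = 26; EF_H = 26+4 = 30
Expected project duration μ = 30 days. Critical path: B → F → H.

30 days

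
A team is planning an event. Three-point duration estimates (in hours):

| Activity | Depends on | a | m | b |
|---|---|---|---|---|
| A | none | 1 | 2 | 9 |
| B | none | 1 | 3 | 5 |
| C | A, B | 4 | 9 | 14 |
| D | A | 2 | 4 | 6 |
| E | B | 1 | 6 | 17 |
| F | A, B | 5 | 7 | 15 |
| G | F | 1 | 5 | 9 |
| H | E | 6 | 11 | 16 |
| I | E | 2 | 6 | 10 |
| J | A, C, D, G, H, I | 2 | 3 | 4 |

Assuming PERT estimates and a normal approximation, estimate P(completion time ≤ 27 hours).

te_A = (1 + 4·2 + 9)/6 = 18/6 = 3; σ²_A = ((9−1)/6)² = 1.778
te_B = (1 + 4·3 + 5)/6 = 18/6 = 3; σ²_B = ((5−1)/6)² = 0.444
te_C = (4 + 4·9 + 14)/6 = 54/6 = 9; σ²_C = ((14−4)/6)² = 2.778
te_D = (2 + 4·4 + 6)/6 = 24/6 = 4; σ²_D = ((6−2)/6)² = 0.444
te_E = (1 + 4·6 + 17)/6 = 42/6 = 7; σ²_E = ((17−1)/6)² = 7.111
te_F = (5 + 4·7 + 15)/6 = 48/6 = 8; σ²_F = ((15−5)/6)² = 2.778
te_G = (1 + 4·5 + 9)/6 = 30/6 = 5; σ²_G = ((9−1)/6)² = 1.778
te_H = (6 + 4·11 + 16)/6 = 66/6 = 11; σ²_H = ((16−6)/6)² = 2.778
te_I = (2 + 4·6 + 10)/6 = 36/6 = 6; σ²_I = ((10−2)/6)² = 1.778
te_J = (2 + 4·3 + 4)/6 = 18/6 = 3; σ²_J = ((4−2)/6)² = 0.111

Forward pass:
ES_A = 0; EF_A = 3
ES_B = 0; EF_B = 3
ES_C = max(EF_A=3, EF_B=3) = 3; EF_C = 3+9 = 12
ES_D = 3; EF_D = 3+4 = 7
ES_E = 3; EF_E = 3+7 = 10
ES_F = max(EF_A=3, EF_B=3) = 3; EF_F = 3+8 = 11
ES_G = 11; EF_G = 11+5 = 16
ES_H = 10; EF_H = 10+11 = 21
ES_I = 10; EF_I = 10+6 = 16
ES_J = max(EF_A=3, EF_C=12, EF_D=7, EF_G=16, EF_H=21, EF_I=16) = 21; EF_J = 21+3 = 24
Expected project duration μ = 24 hours. Critical path: B → E → H → J.

Variance along critical path = 0.444 + 7.111 + 2.778 + 0.111 = 10.444; σ = √10.444 = 3.232 hours.
Z = (27 − 24) / 3.232 = 0.928
P(T ≤ 27) = Φ(0.928) ≈ 0.823

0.823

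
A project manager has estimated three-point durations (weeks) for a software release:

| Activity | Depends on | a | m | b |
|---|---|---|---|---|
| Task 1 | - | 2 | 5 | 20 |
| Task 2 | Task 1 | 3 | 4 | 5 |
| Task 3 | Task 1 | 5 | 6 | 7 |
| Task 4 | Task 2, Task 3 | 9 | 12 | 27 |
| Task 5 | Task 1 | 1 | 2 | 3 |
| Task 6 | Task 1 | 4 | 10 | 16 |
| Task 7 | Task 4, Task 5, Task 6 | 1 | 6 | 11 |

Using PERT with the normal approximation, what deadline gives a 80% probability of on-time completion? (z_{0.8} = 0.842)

36.8 weeks

te_Task 1 = (2 + 4·5 + 20)/6 = 42/6 = 7; σ²_Task 1 = ((20−2)/6)² = 9.000
te_Task 2 = (3 + 4·4 + 5)/6 = 24/6 = 4; σ²_Task 2 = ((5−3)/6)² = 0.111
te_Task 3 = (5 + 4·6 + 7)/6 = 36/6 = 6; σ²_Task 3 = ((7−5)/6)² = 0.111
te_Task 4 = (9 + 4·12 + 27)/6 = 84/6 = 14; σ²_Task 4 = ((27−9)/6)² = 9.000
te_Task 5 = (1 + 4·2 + 3)/6 = 12/6 = 2; σ²_Task 5 = ((3−1)/6)² = 0.111
te_Task 6 = (4 + 4·10 + 16)/6 = 60/6 = 10; σ²_Task 6 = ((16−4)/6)² = 4.000
te_Task 7 = (1 + 4·6 + 11)/6 = 36/6 = 6; σ²_Task 7 = ((11−1)/6)² = 2.778

Forward pass:
ES_Task 1 = 0; EF_Task 1 = 7
ES_Task 2 = 7; EF_Task 2 = 7+4 = 11
ES_Task 3 = 7; EF_Task 3 = 7+6 = 13
ES_Task 4 = max(EF_Task 2=11, EF_Task 3=13) = 13; EF_Task 4 = 13+14 = 27
ES_Task 5 = 7; EF_Task 5 = 7+2 = 9
ES_Task 6 = 7; EF_Task 6 = 7+10 = 17
ES_Task 7 = max(EF_Task 4=27, EF_Task 5=9, EF_Task 6=17) = 27; EF_Task 7 = 27+6 = 33
Expected project duration μ = 33 weeks. Critical path: Task 1 → Task 3 → Task 4 → Task 7.

Variance along critical path = 9.000 + 0.111 + 9.000 + 2.778 = 20.889; σ = 4.570 weeks.
D = μ + z·σ = 33 + 0.842·4.570 = 36.8 weeks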